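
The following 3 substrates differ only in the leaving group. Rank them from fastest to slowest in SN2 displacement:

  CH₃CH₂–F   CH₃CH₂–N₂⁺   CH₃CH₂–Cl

The skeletons are identical, so relative rate is governed entirely by leaving-group ability.
The more stable X⁻ (or X) is on its own — i.e. the weaker a base it is — the better a leaving group it makes.
CH₃CH₂–N₂⁺ loses N₂: no meaningful conjugate acid; N₂ departs as an exceptionally stable neutral molecule
CH₃CH₂–Cl loses Cl⁻: pKₐ(HCl) ≈ -7
CH₃CH₂–F loses F⁻: pKₐ(HF) ≈ 3.2

CH₃CH₂–N₂⁺ > CH₃CH₂–Cl > CH₃CH₂–F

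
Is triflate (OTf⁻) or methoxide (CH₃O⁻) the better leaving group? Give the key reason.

triflate (OTf⁻) is the better leaving group.
pKₐ(CF₃SO₃H (triflic acid)) ≈ -14 versus pKₐ(CH₃OH) ≈ 15.5: triflate (OTf⁻) is the much weaker base.
Charge spread over three oxygens and a CF₃ group; the premier leaving group in synthesis.

triflate (OTf⁻)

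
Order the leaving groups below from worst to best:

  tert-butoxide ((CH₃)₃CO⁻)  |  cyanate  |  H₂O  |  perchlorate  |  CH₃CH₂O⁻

The more stable X⁻ (or X) is on its own — i.e. the weaker a base it is — the better a leaving group it makes.
perchlorate: pKₐ(HClO₄) ≈ -10
H₂O: pKₐ(H₃O⁺) ≈ -1.7
cyanate: pKₐ(HOCN) ≈ 3.5
CH₃CH₂O⁻: pKₐ(CH₃CH₂OH) ≈ 16
tert-butoxide ((CH₃)₃CO⁻): pKₐ(t-BuOH) ≈ 18
The question asks for worst first, so the sequence is read in increasing leaving-group ability.

tert-butoxide ((CH₃)₃CO⁻) < CH₃CH₂O⁻ < cyanate < H₂O < perchlorate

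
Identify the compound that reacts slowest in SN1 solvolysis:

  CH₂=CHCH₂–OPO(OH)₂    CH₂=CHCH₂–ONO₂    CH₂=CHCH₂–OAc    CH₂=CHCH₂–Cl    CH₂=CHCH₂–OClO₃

CH₂=CHCH₂–OAc

The skeletons are identical, so relative rate is governed entirely by leaving-group ability.
Leaving-group ability tracks the stability of the departed species; conjugate-acid pKₐ is the usual yardstick (lower pKₐ → better LG).
CH₂=CHCH₂–OClO₃ loses ClO₄⁻: pKₐ(HClO₄) ≈ -10
CH₂=CHCH₂–Cl loses Cl⁻: pKₐ(HCl) ≈ -7
CH₂=CHCH₂–ONO₂ loses NO₃⁻: pKₐ(HNO₃) ≈ -1.3
CH₂=CHCH₂–OPO(OH)₂ loses H₂PO₄⁻: pKₐ(H₃PO₄) ≈ 2.1
CH₂=CHCH₂–OAc loses AcO⁻: pKₐ(CH₃COOH) ≈ 4.8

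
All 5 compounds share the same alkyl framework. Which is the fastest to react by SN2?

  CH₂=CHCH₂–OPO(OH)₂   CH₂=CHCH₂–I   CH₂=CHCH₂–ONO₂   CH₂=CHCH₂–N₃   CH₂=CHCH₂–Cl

CH₂=CHCH₂–I

Same R in every case — rank the leaving groups.
A good leaving group is a weak base: the lower the pKₐ of its conjugate acid, the more readily it departs.
CH₂=CHCH₂–I loses I⁻: pKₐ(HI) ≈ -10
CH₂=CHCH₂–Cl loses Cl⁻: pKₐ(HCl) ≈ -7
CH₂=CHCH₂–ONO₂ loses NO₃⁻: pKₐ(HNO₃) ≈ -1.3
CH₂=CHCH₂–OPO(OH)₂ loses H₂PO₄⁻: pKₐ(H₃PO₄) ≈ 2.1
CH₂=CHCH₂–N₃ loses N₃⁻: pKₐ(HN₃) ≈ 4.7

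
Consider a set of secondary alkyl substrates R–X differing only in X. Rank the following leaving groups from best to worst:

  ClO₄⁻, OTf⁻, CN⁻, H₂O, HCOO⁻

OTf⁻: pKₐ(CF₃SO₃H (triflic acid)) ≈ -14 — charge spread over three oxygens and a CF₃ group; the premier leaving group in synthesis
ClO₄⁻: pKₐ(HClO₄) ≈ -10 — extremely weak base; rarely used for safety reasons
H₂O: pKₐ(H₃O⁺) ≈ -1.7
HCOO⁻: pKₐ(HCOOH) ≈ 3.8 — resonance-stabilised carboxylate
CN⁻: pKₐ(HCN) ≈ 9.2

OTf⁻ > ClO₄⁻ > H₂O > HCOO⁻ > CN⁻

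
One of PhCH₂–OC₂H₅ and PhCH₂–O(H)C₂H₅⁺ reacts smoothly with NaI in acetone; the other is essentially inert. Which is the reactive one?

From PhCH₂–OC₂H₅ the departing group would be CH₃CH₂O⁻ (pKₐ(CH₃CH₂OH) ≈ 16). Strong base; alkoxides do not leave unassisted.
From PhCH₂–O(H)C₂H₅⁺ the leaving group is R'OH (pKₐ(R'OH₂⁺) ≈ -2.4). Neutral; leaves from a protonated ether (an oxonium ion, R–O(H)R'⁺).
(In practice PhCH₂–O(H)C₂H₅⁺ is made from PhCH₂–OC₂H₅ by protonation with concentrated HBr, allowing neutral ethanol, rather than ethoxide, to depart.)

PhCH₂–O(H)C₂H₅⁺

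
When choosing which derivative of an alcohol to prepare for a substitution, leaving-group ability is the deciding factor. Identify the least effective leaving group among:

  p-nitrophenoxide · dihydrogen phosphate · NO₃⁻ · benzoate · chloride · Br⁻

p-nitrophenoxide

Leaving-group ability tracks the stability of the departed species; conjugate-acid pKₐ is the usual yardstick (lower pKₐ → better LG).
Br⁻: pKₐ(HBr) ≈ -9
chloride: pKₐ(HCl) ≈ -7
NO₃⁻: pKₐ(HNO₃) ≈ -1.3
dihydrogen phosphate: pKₐ(H₃PO₄) ≈ 2.1
benzoate: pKₐ(C₆H₅COOH) ≈ 4.2
p-nitrophenoxide: pKₐ(p-nitrophenol) ≈ 7.2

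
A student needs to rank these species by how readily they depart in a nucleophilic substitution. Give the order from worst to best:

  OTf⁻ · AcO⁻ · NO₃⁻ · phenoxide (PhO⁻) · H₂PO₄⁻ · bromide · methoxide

methoxide < phenoxide (PhO⁻) < AcO⁻ < H₂PO₄⁻ < NO₃⁻ < bromide < OTf⁻

A good leaving group is a weak base: the lower the pKₐ of its conjugate acid, the more readily it departs.
OTf⁻: pKₐ(CF₃SO₃H (triflic acid)) ≈ -14 — charge spread over three oxygens and a CF₃ group; the premier leaving group in synthesis
bromide: pKₐ(HBr) ≈ -9 — weak base; good leaving group
NO₃⁻: pKₐ(HNO₃) ≈ -1.3 — resonance-delocalised over three oxygens
H₂PO₄⁻: pKₐ(H₃PO₄) ≈ 2.1 — moderate base; biological leaving group after further activation
AcO⁻: pKₐ(CH₃COOH) ≈ 4.8
phenoxide (PhO⁻): pKₐ(C₆H₅OH (phenol)) ≈ 10
methoxide: pKₐ(CH₃OH) ≈ 15.5 — strong base; alkoxides do not leave unassisted
Reversing gives the worst-to-best order requested.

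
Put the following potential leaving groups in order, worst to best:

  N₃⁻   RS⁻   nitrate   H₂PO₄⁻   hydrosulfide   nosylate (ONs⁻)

RS⁻ < hydrosulfide < N₃⁻ < H₂PO₄⁻ < nitrate < nosylate (ONs⁻)

Rank by basicity of the departing species: weakest base leaves most easily.
nosylate (ONs⁻): pKₐ(p-O₂NC₆H₄SO₃H) ≈ -3.5
nitrate: pKₐ(HNO₃) ≈ -1.3 — resonance-delocalised over three oxygens
H₂PO₄⁻: pKₐ(H₃PO₄) ≈ 2.1
N₃⁻: pKₐ(HN₃) ≈ 4.7
hydrosulfide: pKₐ(H₂S) ≈ 7 — larger and more polarisable than the oxygen analogue
RS⁻: pKₐ(RSH (a thiol)) ≈ 10.5
Listed from poorest to best leaving group as asked.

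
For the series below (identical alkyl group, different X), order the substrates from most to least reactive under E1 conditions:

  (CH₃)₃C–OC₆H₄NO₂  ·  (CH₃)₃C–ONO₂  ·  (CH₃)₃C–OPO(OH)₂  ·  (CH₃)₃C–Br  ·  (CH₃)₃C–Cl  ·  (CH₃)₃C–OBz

With the same alkyl group throughout, only the leaving group differentiates the rates.
Rank by basicity of the departing species: weakest base leaves most easily.
(CH₃)₃C–Br loses Br⁻: pKₐ(HBr) ≈ -9
(CH₃)₃C–Cl loses Cl⁻: pKₐ(HCl) ≈ -7
(CH₃)₃C–ONO₂ loses NO₃⁻: pKₐ(HNO₃) ≈ -1.3
(CH₃)₃C–OPO(OH)₂ loses H₂PO₄⁻: pKₐ(H₃PO₄) ≈ 2.1
(CH₃)₃C–OBz loses PhCOO⁻: pKₐ(C₆H₅COOH) ≈ 4.2
(CH₃)₃C–OC₆H₄NO₂ loses p-O₂N–C₆H₄–O⁻: pKₐ(p-nitrophenol) ≈ 7.2

(CH₃)₃C–Br > (CH₃)₃C–Cl > (CH₃)₃C–ONO₂ > (CH₃)₃C–OPO(OH)₂ > (CH₃)₃C–OBz > (CH₃)₃C–OC₆H₄NO₂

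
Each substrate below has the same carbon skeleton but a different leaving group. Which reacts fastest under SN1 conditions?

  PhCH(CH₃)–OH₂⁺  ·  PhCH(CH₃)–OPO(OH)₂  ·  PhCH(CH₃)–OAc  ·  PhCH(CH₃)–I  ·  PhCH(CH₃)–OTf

With the same alkyl group throughout, only the leaving group differentiates the rates.
The more stable X⁻ (or X) is on its own — i.e. the weaker a base it is — the better a leaving group it makes.
PhCH(CH₃)–OTf loses OTf⁻: pKₐ(CF₃SO₃H (triflic acid)) ≈ -14
PhCH(CH₃)–I loses I⁻: pKₐ(HI) ≈ -10
PhCH(CH₃)–OH₂⁺ loses H₂O: pKₐ(H₃O⁺) ≈ -1.7
PhCH(CH₃)–OPO(OH)₂ loses H₂PO₄⁻: pKₐ(H₃PO₄) ≈ 2.1
PhCH(CH₃)–OAc loses AcO⁻: pKₐ(CH₃COOH) ≈ 4.8

PhCH(CH₃)–OTf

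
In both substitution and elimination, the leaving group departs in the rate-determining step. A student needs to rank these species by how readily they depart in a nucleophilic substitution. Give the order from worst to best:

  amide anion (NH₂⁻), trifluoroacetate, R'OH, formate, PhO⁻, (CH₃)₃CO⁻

amide anion (NH₂⁻) < (CH₃)₃CO⁻ < PhO⁻ < formate < trifluoroacetate < R'OH

A good leaving group is a weak base: the lower the pKₐ of its conjugate acid, the more readily it departs.
R'OH: pKₐ(R'OH₂⁺) ≈ -2.4
trifluoroacetate: pKₐ(CF₃COOH) ≈ 0.2 — strongly electron-withdrawing CF₃ stabilises the carboxylate
formate: pKₐ(HCOOH) ≈ 3.8 — resonance-stabilised carboxylate
PhO⁻: pKₐ(C₆H₅OH (phenol)) ≈ 10
(CH₃)₃CO⁻: pKₐ(t-BuOH) ≈ 18 — bulky, strongly basic alkoxide
amide anion (NH₂⁻): pKₐ(NH₃) ≈ 38 — extremely strong base; never a leaving group
The question asks for worst first, so the sequence is read in increasing leaving-group ability.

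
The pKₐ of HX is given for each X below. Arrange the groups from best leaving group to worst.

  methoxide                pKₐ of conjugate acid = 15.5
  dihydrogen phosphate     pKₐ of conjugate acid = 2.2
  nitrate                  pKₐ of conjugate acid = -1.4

Lower conjugate-acid pKₐ ⇒ weaker base ⇒ better leaving group.
Sorting by the given values: nitrate (-1.4), dihydrogen phosphate (2.2), methoxide (15.5).

nitrate > dihydrogen phosphate > methoxide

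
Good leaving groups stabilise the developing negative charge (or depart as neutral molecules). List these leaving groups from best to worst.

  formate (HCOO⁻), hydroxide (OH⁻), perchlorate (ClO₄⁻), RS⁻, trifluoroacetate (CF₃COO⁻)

A good leaving group is a weak base: the lower the pKₐ of its conjugate acid, the more readily it departs.
perchlorate (ClO₄⁻): pKₐ(HClO₄) ≈ -10
trifluoroacetate (CF₃COO⁻): pKₐ(CF₃COOH) ≈ 0.2
formate (HCOO⁻): pKₐ(HCOOH) ≈ 3.8 — resonance-stabilised carboxylate
RS⁻: pKₐ(RSH (a thiol)) ≈ 10.5 — moderately basic; rarely leaves without activation
hydroxide (OH⁻): pKₐ(H₂O) ≈ 15.7

perchlorate (ClO₄⁻) > trifluoroacetate (CF₃COO⁻) > formate (HCOO⁻) > RS⁻ > hydroxide (OH⁻)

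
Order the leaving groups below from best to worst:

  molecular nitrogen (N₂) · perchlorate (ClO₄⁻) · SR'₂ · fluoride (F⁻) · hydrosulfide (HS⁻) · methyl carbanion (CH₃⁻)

A good leaving group is a weak base: the lower the pKₐ of its conjugate acid, the more readily it departs.
molecular nitrogen (N₂): no meaningful conjugate acid; N₂ departs as an exceptionally stable neutral molecule
perchlorate (ClO₄⁻): pKₐ(HClO₄) ≈ -10
SR'₂: pKₐ(R'₂SH⁺) ≈ -7 — neutral; leaves from a sulfonium salt (R–SR'₂⁺)
fluoride (F⁻): pKₐ(HF) ≈ 3.2
hydrosulfide (HS⁻): pKₐ(H₂S) ≈ 7 — larger and more polarisable than the oxygen analogue
methyl carbanion (CH₃⁻): pKₐ(CH₄) ≈ 48 — unstabilised carbanion; the worst conceivable leaving group

molecular nitrogen (N₂) > perchlorate (ClO₄⁻) > SR'₂ > fluoride (F⁻) > hydrosulfide (HS⁻) > methyl carbanion (CH₃⁻)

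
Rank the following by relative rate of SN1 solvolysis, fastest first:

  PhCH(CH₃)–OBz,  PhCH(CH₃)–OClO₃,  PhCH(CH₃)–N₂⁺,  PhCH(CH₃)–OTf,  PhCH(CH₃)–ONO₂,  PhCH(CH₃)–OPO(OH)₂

PhCH(CH₃)–N₂⁺ > PhCH(CH₃)–OTf > PhCH(CH₃)–OClO₃ > PhCH(CH₃)–ONO₂ > PhCH(CH₃)–OPO(OH)₂ > PhCH(CH₃)–OBz

Identical carbon frameworks mean the comparison reduces to leaving-group quality.
Leaving-group ability tracks the stability of the departed species; conjugate-acid pKₐ is the usual yardstick (lower pKₐ → better LG).
PhCH(CH₃)–N₂⁺ loses N₂: no meaningful conjugate acid; N₂ departs as an exceptionally stable neutral molecule
PhCH(CH₃)–OTf loses OTf⁻: pKₐ(CF₃SO₃H (triflic acid)) ≈ -14
PhCH(CH₃)–OClO₃ loses ClO₄⁻: pKₐ(HClO₄) ≈ -10
PhCH(CH₃)–ONO₂ loses NO₃⁻: pKₐ(HNO₃) ≈ -1.3
PhCH(CH₃)–OPO(OH)₂ loses H₂PO₄⁻: pKₐ(H₃PO₄) ≈ 2.1
PhCH(CH₃)–OBz loses PhCOO⁻: pKₐ(C₆H₅COOH) ≈ 4.2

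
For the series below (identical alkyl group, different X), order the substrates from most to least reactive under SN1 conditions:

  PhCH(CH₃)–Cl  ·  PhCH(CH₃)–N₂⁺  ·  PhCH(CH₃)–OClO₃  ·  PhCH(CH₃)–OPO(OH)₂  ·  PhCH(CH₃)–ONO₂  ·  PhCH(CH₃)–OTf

PhCH(CH₃)–N₂⁺ > PhCH(CH₃)–OTf > PhCH(CH₃)–OClO₃ > PhCH(CH₃)–Cl > PhCH(CH₃)–ONO₂ > PhCH(CH₃)–OPO(OH)₂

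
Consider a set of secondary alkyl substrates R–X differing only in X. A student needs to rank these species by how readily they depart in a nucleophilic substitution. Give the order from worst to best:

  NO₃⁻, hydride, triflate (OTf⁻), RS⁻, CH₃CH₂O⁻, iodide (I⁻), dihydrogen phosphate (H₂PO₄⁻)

triflate (OTf⁻): pKₐ(CF₃SO₃H (triflic acid)) ≈ -14
iodide (I⁻): pKₐ(HI) ≈ -10
NO₃⁻: pKₐ(HNO₃) ≈ -1.3
dihydrogen phosphate (H₂PO₄⁻): pKₐ(H₃PO₄) ≈ 2.1
RS⁻: pKₐ(RSH (a thiol)) ≈ 10.5 — moderately basic; rarely leaves without activation
CH₃CH₂O⁻: pKₐ(CH₃CH₂OH) ≈ 16 — strong base; alkoxides do not leave unassisted
hydride: pKₐ(H₂) ≈ 36 — extremely strong base; leaves only in special hydride-transfer contexts
Listed from poorest to best leaving group as asked.

hydride < CH₃CH₂O⁻ < RS⁻ < dihydrogen phosphate (H₂PO₄⁻) < NO₃⁻ < iodide (I⁻) < triflate (OTf⁻)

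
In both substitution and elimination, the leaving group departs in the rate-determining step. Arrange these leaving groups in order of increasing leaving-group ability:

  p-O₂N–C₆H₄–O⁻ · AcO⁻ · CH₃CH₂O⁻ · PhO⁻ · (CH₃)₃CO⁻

The more stable X⁻ (or X) is on its own — i.e. the weaker a base it is — the better a leaving group it makes.
AcO⁻: pKₐ(CH₃COOH) ≈ 4.8
p-O₂N–C₆H₄–O⁻: pKₐ(p-nitrophenol) ≈ 7.2
PhO⁻: pKₐ(C₆H₅OH (phenol)) ≈ 10 — resonance into the ring helps, but still a poor LG
CH₃CH₂O⁻: pKₐ(CH₃CH₂OH) ≈ 16 — strong base; alkoxides do not leave unassisted
(CH₃)₃CO⁻: pKₐ(t-BuOH) ≈ 18
Reversing gives the worst-to-best order requested.

(CH₃)₃CO⁻ < CH₃CH₂O⁻ < PhO⁻ < p-O₂N–C₆H₄–O⁻ < AcO⁻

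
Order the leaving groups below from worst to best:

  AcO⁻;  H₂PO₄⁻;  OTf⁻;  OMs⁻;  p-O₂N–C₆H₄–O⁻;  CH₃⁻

CH₃⁻ < p-O₂N–C₆H₄–O⁻ < AcO⁻ < H₂PO₄⁻ < OMs⁻ < OTf⁻

OTf⁻: pKₐ(CF₃SO₃H (triflic acid)) ≈ -14 — charge spread over three oxygens and a CF₃ group; the premier leaving group in synthesis
OMs⁻: pKₐ(CH₃SO₃H (MsOH)) ≈ -1.9 — resonance-delocalised alkanesulfonate
H₂PO₄⁻: pKₐ(H₃PO₄) ≈ 2.1 — moderate base; biological leaving group after further activation
AcO⁻: pKₐ(CH₃COOH) ≈ 4.8 — resonance-stabilised but still a weak base
p-O₂N–C₆H₄–O⁻: pKₐ(p-nitrophenol) ≈ 7.2 — nitro group delocalises the charge; the classic chromogenic LG
CH₃⁻: pKₐ(CH₄) ≈ 48
Listed from poorest to best leaving group as asked.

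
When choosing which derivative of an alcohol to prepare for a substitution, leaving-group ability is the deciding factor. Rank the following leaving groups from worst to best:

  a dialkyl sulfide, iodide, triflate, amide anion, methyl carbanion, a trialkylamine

methyl carbanion < amide anion < a trialkylamine < a dialkyl sulfide < iodide < triflate

Rank by basicity of the departing species: weakest base leaves most easily.
triflate: pKₐ(CF₃SO₃H (triflic acid)) ≈ -14
iodide: pKₐ(HI) ≈ -10
a dialkyl sulfide: pKₐ(R'₂SH⁺) ≈ -7 — neutral; leaves from a sulfonium salt (R–SR'₂⁺)
a trialkylamine: pKₐ(R'₃NH⁺) ≈ 10.7
amide anion: pKₐ(NH₃) ≈ 38 — extremely strong base; never a leaving group
methyl carbanion: pKₐ(CH₄) ≈ 48 — unstabilised carbanion; the worst conceivable leaving group
Reversing gives the worst-to-best order requested.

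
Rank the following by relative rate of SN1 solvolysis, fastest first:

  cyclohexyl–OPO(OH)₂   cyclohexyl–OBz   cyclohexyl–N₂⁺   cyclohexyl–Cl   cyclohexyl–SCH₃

cyclohexyl–N₂⁺ > cyclohexyl–Cl > cyclohexyl–OPO(OH)₂ > cyclohexyl–OBz > cyclohexyl–SCH₃

Same R in every case — rank the leaving groups.
The more stable X⁻ (or X) is on its own — i.e. the weaker a base it is — the better a leaving group it makes.
cyclohexyl–N₂⁺ loses N₂: no meaningful conjugate acid; N₂ departs as an exceptionally stable neutral molecule
cyclohexyl–Cl loses Cl⁻: pKₐ(HCl) ≈ -7
cyclohexyl–OPO(OH)₂ loses H₂PO₄⁻: pKₐ(H₃PO₄) ≈ 2.1
cyclohexyl–OBz loses PhCOO⁻: pKₐ(C₆H₅COOH) ≈ 4.2
cyclohexyl–SCH₃ loses RS⁻: pKₐ(RSH (a thiol)) ≈ 10.5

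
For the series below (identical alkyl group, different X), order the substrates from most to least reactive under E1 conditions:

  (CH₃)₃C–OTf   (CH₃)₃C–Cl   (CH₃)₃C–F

With the same alkyl group throughout, only the leaving group differentiates the rates.
Rank by basicity of the departing species: weakest base leaves most easily.
(CH₃)₃C–OTf loses OTf⁻: pKₐ(CF₃SO₃H (triflic acid)) ≈ -14
(CH₃)₃C–Cl loses Cl⁻: pKₐ(HCl) ≈ -7
(CH₃)₃C–F loses F⁻: pKₐ(HF) ≈ 3.2

(CH₃)₃C–OTf > (CH₃)₃C–Cl > (CH₃)₃C–F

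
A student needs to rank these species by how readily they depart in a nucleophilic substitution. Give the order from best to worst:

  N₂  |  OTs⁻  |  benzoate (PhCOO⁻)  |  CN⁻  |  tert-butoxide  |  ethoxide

N₂ > OTs⁻ > benzoate (PhCOO⁻) > CN⁻ > ethoxide > tert-butoxide

N₂: no meaningful conjugate acid; N₂ departs as an exceptionally stable neutral molecule
OTs⁻: pKₐ(p-CH₃C₆H₄SO₃H (TsOH)) ≈ -2.8
benzoate (PhCOO⁻): pKₐ(C₆H₅COOH) ≈ 4.2
CN⁻: pKₐ(HCN) ≈ 9.2
ethoxide: pKₐ(CH₃CH₂OH) ≈ 16
tert-butoxide: pKₐ(t-BuOH) ≈ 18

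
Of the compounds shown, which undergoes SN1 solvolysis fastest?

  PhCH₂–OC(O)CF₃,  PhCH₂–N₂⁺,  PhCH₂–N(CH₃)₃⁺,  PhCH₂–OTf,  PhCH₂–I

The skeletons are identical, so relative rate is governed entirely by leaving-group ability.
Rank by basicity of the departing species: weakest base leaves most easily.
PhCH₂–N₂⁺ loses N₂: no meaningful conjugate acid; N₂ departs as an exceptionally stable neutral molecule
PhCH₂–OTf loses OTf⁻: pKₐ(CF₃SO₃H (triflic acid)) ≈ -14
PhCH₂–I loses I⁻: pKₐ(HI) ≈ -10
PhCH₂–OC(O)CF₃ loses CF₃COO⁻: pKₐ(CF₃COOH) ≈ 0.2
PhCH₂–N(CH₃)₃⁺ loses NR'₃: pKₐ(R'₃NH⁺) ≈ 10.7

PhCH₂–N₂⁺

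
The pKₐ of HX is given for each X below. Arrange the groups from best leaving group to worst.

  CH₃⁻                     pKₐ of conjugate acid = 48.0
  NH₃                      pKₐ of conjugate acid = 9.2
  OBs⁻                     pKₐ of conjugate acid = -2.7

OBs⁻ > NH₃ > CH₃⁻

Lower conjugate-acid pKₐ ⇒ weaker base ⇒ better leaving group.
Sorting by the given values: OBs⁻ (-2.7), NH₃ (9.2), CH₃⁻ (48.0).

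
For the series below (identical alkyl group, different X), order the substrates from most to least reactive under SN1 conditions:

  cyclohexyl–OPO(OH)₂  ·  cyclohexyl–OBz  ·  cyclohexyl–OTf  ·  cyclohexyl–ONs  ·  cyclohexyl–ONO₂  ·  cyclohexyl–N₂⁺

cyclohexyl–N₂⁺ > cyclohexyl–OTf > cyclohexyl–ONs > cyclohexyl–ONO₂ > cyclohexyl–OPO(OH)₂ > cyclohexyl–OBz

The skeletons are identical, so relative rate is governed entirely by leaving-group ability.
Leaving-group ability tracks the stability of the departed species; conjugate-acid pKₐ is the usual yardstick (lower pKₐ → better LG).
cyclohexyl–N₂⁺ loses N₂: no meaningful conjugate acid; N₂ departs as an exceptionally stable neutral molecule
cyclohexyl–OTf loses OTf⁻: pKₐ(CF₃SO₃H (triflic acid)) ≈ -14
cyclohexyl–ONs loses ONs⁻: pKₐ(p-O₂NC₆H₄SO₃H) ≈ -3.5
cyclohexyl–ONO₂ loses NO₃⁻: pKₐ(HNO₃) ≈ -1.3
cyclohexyl–OPO(OH)₂ loses H₂PO₄⁻: pKₐ(H₃PO₄) ≈ 2.1
cyclohexyl–OBz loses PhCOO⁻: pKₐ(C₆H₅COOH) ≈ 4.2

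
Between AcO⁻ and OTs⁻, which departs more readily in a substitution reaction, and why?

OTs⁻ is the better leaving group.
pKₐ(p-CH₃C₆H₄SO₃H (TsOH)) ≈ -2.8 versus pKₐ(CH₃COOH) ≈ 4.8: OTs⁻ is the much weaker base.
Resonance-delocalised arenesulfonate.

OTs⁻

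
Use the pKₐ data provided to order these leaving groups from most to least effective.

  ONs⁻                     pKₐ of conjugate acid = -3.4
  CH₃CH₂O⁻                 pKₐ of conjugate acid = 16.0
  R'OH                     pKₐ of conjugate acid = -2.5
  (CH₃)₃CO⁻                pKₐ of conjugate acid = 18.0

ONs⁻ > R'OH > CH₃CH₂O⁻ > (CH₃)₃CO⁻

Lower conjugate-acid pKₐ ⇒ weaker base ⇒ better leaving group.
Sorting by the given values: ONs⁻ (-3.4), R'OH (-2.5), CH₃CH₂O⁻ (16.0), (CH₃)₃CO⁻ (18.0).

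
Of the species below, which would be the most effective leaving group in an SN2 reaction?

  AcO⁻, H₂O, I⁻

I⁻

The more stable X⁻ (or X) is on its own — i.e. the weaker a base it is — the better a leaving group it makes.
I⁻: pKₐ(HI) ≈ -10
H₂O: pKₐ(H₃O⁺) ≈ -1.7
AcO⁻: pKₐ(CH₃COOH) ≈ 4.8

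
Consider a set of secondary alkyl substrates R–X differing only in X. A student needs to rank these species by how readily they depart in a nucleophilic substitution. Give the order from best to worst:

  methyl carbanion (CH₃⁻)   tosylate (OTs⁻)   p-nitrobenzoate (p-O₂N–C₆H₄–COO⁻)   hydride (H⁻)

tosylate (OTs⁻) > p-nitrobenzoate (p-O₂N–C₆H₄–COO⁻) > hydride (H⁻) > methyl carbanion (CH₃⁻)

A good leaving group is a weak base: the lower the pKₐ of its conjugate acid, the more readily it departs.
tosylate (OTs⁻): pKₐ(p-CH₃C₆H₄SO₃H (TsOH)) ≈ -2.8 — resonance-delocalised arenesulfonate
p-nitrobenzoate (p-O₂N–C₆H₄–COO⁻): pKₐ(p-nitrobenzoic acid) ≈ 3.4 — electron-withdrawing nitro group stabilises the carboxylate
hydride (H⁻): pKₐ(H₂) ≈ 36
methyl carbanion (CH₃⁻): pKₐ(CH₄) ≈ 48 — unstabilised carbanion; the worst conceivable leaving group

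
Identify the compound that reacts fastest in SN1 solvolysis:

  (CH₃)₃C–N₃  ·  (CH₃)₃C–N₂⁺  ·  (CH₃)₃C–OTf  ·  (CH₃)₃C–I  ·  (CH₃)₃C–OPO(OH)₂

The skeletons are identical, so relative rate is governed entirely by leaving-group ability.
A good leaving group is a weak base: the lower the pKₐ of its conjugate acid, the more readily it departs.
(CH₃)₃C–N₂⁺ loses N₂: no meaningful conjugate acid; N₂ departs as an exceptionally stable neutral molecule
(CH₃)₃C–OTf loses OTf⁻: pKₐ(CF₃SO₃H (triflic acid)) ≈ -14
(CH₃)₃C–I loses I⁻: pKₐ(HI) ≈ -10
(CH₃)₃C–OPO(OH)₂ loses H₂PO₄⁻: pKₐ(H₃PO₄) ≈ 2.1
(CH₃)₃C–N₃ loses N₃⁻: pKₐ(HN₃) ≈ 4.7

(CH₃)₃C–N₂⁺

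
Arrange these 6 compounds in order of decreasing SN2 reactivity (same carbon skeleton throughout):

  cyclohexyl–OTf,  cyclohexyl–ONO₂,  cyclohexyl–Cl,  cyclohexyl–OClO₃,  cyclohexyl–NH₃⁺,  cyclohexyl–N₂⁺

The skeletons are identical, so relative rate is governed entirely by leaving-group ability.
A good leaving group is a weak base: the lower the pKₐ of its conjugate acid, the more readily it departs.
cyclohexyl–N₂⁺ loses N₂: no meaningful conjugate acid; N₂ departs as an exceptionally stable neutral molecule
cyclohexyl–OTf loses OTf⁻: pKₐ(CF₃SO₃H (triflic acid)) ≈ -14
cyclohexyl–OClO₃ loses ClO₄⁻: pKₐ(HClO₄) ≈ -10
cyclohexyl–Cl loses Cl⁻: pKₐ(HCl) ≈ -7
cyclohexyl–ONO₂ loses NO₃⁻: pKₐ(HNO₃) ≈ -1.3
cyclohexyl–NH₃⁺ loses NH₃: pKₐ(NH₄⁺) ≈ 9.2

cyclohexyl–N₂⁺ > cyclohexyl–OTf > cyclohexyl–OClO₃ > cyclohexyl–Cl > cyclohexyl–ONO₂ > cyclohexyl–NH₃⁺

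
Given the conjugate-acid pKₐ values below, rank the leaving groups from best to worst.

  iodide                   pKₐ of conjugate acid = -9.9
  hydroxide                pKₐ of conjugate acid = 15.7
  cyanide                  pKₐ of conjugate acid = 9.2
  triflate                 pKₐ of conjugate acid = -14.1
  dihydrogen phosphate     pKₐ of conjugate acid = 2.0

triflate > iodide > dihydrogen phosphate > cyanide > hydroxide

Lower conjugate-acid pKₐ ⇒ weaker base ⇒ better leaving group.
Sorting by the given values: triflate (-14.1), iodide (-9.9), dihydrogen phosphate (2.0), cyanide (9.2), hydroxide (15.7).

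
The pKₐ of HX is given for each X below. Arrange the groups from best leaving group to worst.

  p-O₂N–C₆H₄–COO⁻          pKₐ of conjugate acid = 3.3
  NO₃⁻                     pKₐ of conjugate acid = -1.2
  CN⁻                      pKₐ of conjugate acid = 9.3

NO₃⁻ > p-O₂N–C₆H₄–COO⁻ > CN⁻

Lower conjugate-acid pKₐ ⇒ weaker base ⇒ better leaving group.
Sorting by the given values: NO₃⁻ (-1.2), p-O₂N–C₆H₄–COO⁻ (3.3), CN⁻ (9.3).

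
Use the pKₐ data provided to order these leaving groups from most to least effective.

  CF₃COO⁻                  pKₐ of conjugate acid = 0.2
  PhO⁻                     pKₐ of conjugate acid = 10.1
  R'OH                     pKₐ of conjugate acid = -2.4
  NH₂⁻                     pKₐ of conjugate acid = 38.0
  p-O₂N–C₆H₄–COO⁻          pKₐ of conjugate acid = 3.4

R'OH > CF₃COO⁻ > p-O₂N–C₆H₄–COO⁻ > PhO⁻ > NH₂⁻

Lower conjugate-acid pKₐ ⇒ weaker base ⇒ better leaving group.
Sorting by the given values: R'OH (-2.4), CF₃COO⁻ (0.2), p-O₂N–C₆H₄–COO⁻ (3.4), PhO⁻ (10.1), NH₂⁻ (38.0).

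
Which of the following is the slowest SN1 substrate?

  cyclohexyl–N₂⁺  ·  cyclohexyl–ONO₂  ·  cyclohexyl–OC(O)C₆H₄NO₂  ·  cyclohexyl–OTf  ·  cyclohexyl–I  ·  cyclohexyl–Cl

Same R in every case — rank the leaving groups.
The more stable X⁻ (or X) is on its own — i.e. the weaker a base it is — the better a leaving group it makes.
cyclohexyl–N₂⁺ loses N₂: no meaningful conjugate acid; N₂ departs as an exceptionally stable neutral molecule
cyclohexyl–OTf loses OTf⁻: pKₐ(CF₃SO₃H (triflic acid)) ≈ -14
cyclohexyl–I loses I⁻: pKₐ(HI) ≈ -10
cyclohexyl–Cl loses Cl⁻: pKₐ(HCl) ≈ -7
cyclohexyl–ONO₂ loses NO₃⁻: pKₐ(HNO₃) ≈ -1.3
cyclohexyl–OC(O)C₆H₄NO₂ loses p-O₂N–C₆H₄–COO⁻: pKₐ(p-nitrobenzoic acid) ≈ 3.4

cyclohexyl–OC(O)C₆H₄NO₂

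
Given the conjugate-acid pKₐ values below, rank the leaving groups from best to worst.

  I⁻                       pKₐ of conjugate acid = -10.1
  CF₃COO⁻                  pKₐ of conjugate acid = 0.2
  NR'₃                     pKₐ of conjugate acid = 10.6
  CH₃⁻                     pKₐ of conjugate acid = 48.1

Lower conjugate-acid pKₐ ⇒ weaker base ⇒ better leaving group.
Sorting by the given values: I⁻ (-10.1), CF₃COO⁻ (0.2), NR'₃ (10.6), CH₃⁻ (48.1).

I⁻ > CF₃COO⁻ > NR'₃ > CH₃⁻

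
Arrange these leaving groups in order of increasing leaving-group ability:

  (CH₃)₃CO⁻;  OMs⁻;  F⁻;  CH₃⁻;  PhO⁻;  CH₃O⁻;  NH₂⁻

Rank by basicity of the departing species: weakest base leaves most easily.
OMs⁻: pKₐ(CH₃SO₃H (MsOH)) ≈ -1.9
F⁻: pKₐ(HF) ≈ 3.2
PhO⁻: pKₐ(C₆H₅OH (phenol)) ≈ 10 — resonance into the ring helps, but still a poor LG
CH₃O⁻: pKₐ(CH₃OH) ≈ 15.5 — strong base; alkoxides do not leave unassisted
(CH₃)₃CO⁻: pKₐ(t-BuOH) ≈ 18 — bulky, strongly basic alkoxide
NH₂⁻: pKₐ(NH₃) ≈ 38 — extremely strong base; never a leaving group
CH₃⁻: pKₐ(CH₄) ≈ 48 — unstabilised carbanion; the worst conceivable leaving group
The question asks for worst first, so the sequence is read in increasing leaving-group ability.

CH₃⁻ < NH₂⁻ < (CH₃)₃CO⁻ < CH₃O⁻ < PhO⁻ < F⁻ < OMs⁻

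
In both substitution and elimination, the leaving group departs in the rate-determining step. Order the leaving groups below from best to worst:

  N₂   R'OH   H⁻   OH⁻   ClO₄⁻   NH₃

N₂ > ClO₄⁻ > R'OH > NH₃ > OH⁻ > H⁻

A good leaving group is a weak base: the lower the pKₐ of its conjugate acid, the more readily it departs.
N₂: no meaningful conjugate acid; N₂ departs as an exceptionally stable neutral molecule
ClO₄⁻: pKₐ(HClO₄) ≈ -10 — extremely weak base; rarely used for safety reasons
R'OH: pKₐ(R'OH₂⁺) ≈ -2.4
NH₃: pKₐ(NH₄⁺) ≈ 9.2
OH⁻: pKₐ(H₂O) ≈ 15.7 — strong base; essentially never leaves without prior activation
H⁻: pKₐ(H₂) ≈ 36 — extremely strong base; leaves only in special hydride-transfer contexts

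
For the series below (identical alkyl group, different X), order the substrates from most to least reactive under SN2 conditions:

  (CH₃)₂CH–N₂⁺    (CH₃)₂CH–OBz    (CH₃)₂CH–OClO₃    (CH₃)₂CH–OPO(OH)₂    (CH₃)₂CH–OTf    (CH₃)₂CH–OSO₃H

(CH₃)₂CH–N₂⁺ > (CH₃)₂CH–OTf > (CH₃)₂CH–OClO₃ > (CH₃)₂CH–OSO₃H > (CH₃)₂CH–OPO(OH)₂ > (CH₃)₂CH–OBz

Same R in every case — rank the leaving groups.
Rank by basicity of the departing species: weakest base leaves most easily.
(CH₃)₂CH–N₂⁺ loses N₂: no meaningful conjugate acid; N₂ departs as an exceptionally stable neutral molecule
(CH₃)₂CH–OTf loses OTf⁻: pKₐ(CF₃SO₃H (triflic acid)) ≈ -14
(CH₃)₂CH–OClO₃ loses ClO₄⁻: pKₐ(HClO₄) ≈ -10
(CH₃)₂CH–OSO₃H loses HSO₄⁻: pKₐ(H₂SO₄) ≈ -3
(CH₃)₂CH–OPO(OH)₂ loses H₂PO₄⁻: pKₐ(H₃PO₄) ≈ 2.1
(CH₃)₂CH–OBz loses PhCOO⁻: pKₐ(C₆H₅COOH) ≈ 4.2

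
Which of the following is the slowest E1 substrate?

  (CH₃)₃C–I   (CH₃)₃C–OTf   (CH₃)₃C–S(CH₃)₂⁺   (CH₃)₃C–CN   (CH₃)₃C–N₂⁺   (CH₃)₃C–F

(CH₃)₃C–CN

Same R in every case — rank the leaving groups.
Rank by basicity of the departing species: weakest base leaves most easily.
(CH₃)₃C–N₂⁺ loses N₂: no meaningful conjugate acid; N₂ departs as an exceptionally stable neutral molecule
(CH₃)₃C–OTf loses OTf⁻: pKₐ(CF₃SO₃H (triflic acid)) ≈ -14
(CH₃)₃C–I loses I⁻: pKₐ(HI) ≈ -10
(CH₃)₃C–S(CH₃)₂⁺ loses SR'₂: pKₐ(R'₂SH⁺) ≈ -7
(CH₃)₃C–F loses F⁻: pKₐ(HF) ≈ 3.2
(CH₃)₃C–CN loses CN⁻: pKₐ(HCN) ≈ 9.2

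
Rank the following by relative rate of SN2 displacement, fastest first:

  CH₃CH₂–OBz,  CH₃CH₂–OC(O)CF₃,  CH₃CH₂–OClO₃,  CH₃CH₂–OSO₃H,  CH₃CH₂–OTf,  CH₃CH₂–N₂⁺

With the same alkyl group throughout, only the leaving group differentiates the rates.
Rank by basicity of the departing species: weakest base leaves most easily.
CH₃CH₂–N₂⁺ loses N₂: no meaningful conjugate acid; N₂ departs as an exceptionally stable neutral molecule
CH₃CH₂–OTf loses OTf⁻: pKₐ(CF₃SO₃H (triflic acid)) ≈ -14
CH₃CH₂–OClO₃ loses ClO₄⁻: pKₐ(HClO₄) ≈ -10
CH₃CH₂–OSO₃H loses HSO₄⁻: pKₐ(H₂SO₄) ≈ -3
CH₃CH₂–OC(O)CF₃ loses CF₃COO⁻: pKₐ(CF₃COOH) ≈ 0.2
CH₃CH₂–OBz loses PhCOO⁻: pKₐ(C₆H₅COOH) ≈ 4.2

CH₃CH₂–N₂⁺ > CH₃CH₂–OTf > CH₃CH₂–OClO₃ > CH₃CH₂–OSO₃H > CH₃CH₂–OC(O)CF₃ > CH₃CH₂–OBz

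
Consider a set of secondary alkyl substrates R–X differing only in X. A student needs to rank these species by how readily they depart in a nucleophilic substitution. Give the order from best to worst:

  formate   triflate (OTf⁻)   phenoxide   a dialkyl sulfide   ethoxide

Leaving-group ability tracks the stability of the departed species; conjugate-acid pKₐ is the usual yardstick (lower pKₐ → better LG).
triflate (OTf⁻): pKₐ(CF₃SO₃H (triflic acid)) ≈ -14 — charge spread over three oxygens and a CF₃ group; the premier leaving group in synthesis
a dialkyl sulfide: pKₐ(R'₂SH⁺) ≈ -7 — neutral; leaves from a sulfonium salt (R–SR'₂⁺)
formate: pKₐ(HCOOH) ≈ 3.8
phenoxide: pKₐ(C₆H₅OH (phenol)) ≈ 10
ethoxide: pKₐ(CH₃CH₂OH) ≈ 16

triflate (OTf⁻) > a dialkyl sulfide > formate > phenoxide > ethoxide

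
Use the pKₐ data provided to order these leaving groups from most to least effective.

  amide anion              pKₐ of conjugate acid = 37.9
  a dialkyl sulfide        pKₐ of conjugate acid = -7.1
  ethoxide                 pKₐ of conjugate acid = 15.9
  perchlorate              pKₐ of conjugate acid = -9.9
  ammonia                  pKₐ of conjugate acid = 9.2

perchlorate > a dialkyl sulfide > ammonia > ethoxide > amide anion

Lower conjugate-acid pKₐ ⇒ weaker base ⇒ better leaving group.
Sorting by the given values: perchlorate (-9.9), a dialkyl sulfide (-7.1), ammonia (9.2), ethoxide (15.9), amide anion (37.9).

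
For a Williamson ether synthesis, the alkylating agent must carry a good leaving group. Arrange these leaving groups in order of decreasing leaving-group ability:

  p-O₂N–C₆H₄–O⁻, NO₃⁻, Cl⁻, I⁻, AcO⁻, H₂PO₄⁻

Leaving-group ability tracks the stability of the departed species; conjugate-acid pKₐ is the usual yardstick (lower pKₐ → better LG).
I⁻: pKₐ(HI) ≈ -10
Cl⁻: pKₐ(HCl) ≈ -7
NO₃⁻: pKₐ(HNO₃) ≈ -1.3
H₂PO₄⁻: pKₐ(H₃PO₄) ≈ 2.1
AcO⁻: pKₐ(CH₃COOH) ≈ 4.8
p-O₂N–C₆H₄–O⁻: pKₐ(p-nitrophenol) ≈ 7.2

I⁻ > Cl⁻ > NO₃⁻ > H₂PO₄⁻ > AcO⁻ > p-O₂N–C₆H₄–O⁻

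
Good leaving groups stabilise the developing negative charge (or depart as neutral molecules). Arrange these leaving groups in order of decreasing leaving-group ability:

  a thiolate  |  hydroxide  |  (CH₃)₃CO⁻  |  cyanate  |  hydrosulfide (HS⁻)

cyanate > hydrosulfide (HS⁻) > a thiolate > hydroxide > (CH₃)₃CO⁻

Rank by basicity of the departing species: weakest base leaves most easily.
cyanate: pKₐ(HOCN) ≈ 3.5 — resonance between N and O
hydrosulfide (HS⁻): pKₐ(H₂S) ≈ 7
a thiolate: pKₐ(RSH (a thiol)) ≈ 10.5
hydroxide: pKₐ(H₂O) ≈ 15.7
(CH₃)₃CO⁻: pKₐ(t-BuOH) ≈ 18 — bulky, strongly basic alkoxide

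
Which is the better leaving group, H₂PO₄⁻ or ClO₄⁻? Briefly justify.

ClO₄⁻

ClO₄⁻ is the better leaving group.
pKₐ(HClO₄) ≈ -10 versus pKₐ(H₃PO₄) ≈ 2.1: ClO₄⁻ is the much weaker base.
Extremely weak base; rarely used for safety reasons.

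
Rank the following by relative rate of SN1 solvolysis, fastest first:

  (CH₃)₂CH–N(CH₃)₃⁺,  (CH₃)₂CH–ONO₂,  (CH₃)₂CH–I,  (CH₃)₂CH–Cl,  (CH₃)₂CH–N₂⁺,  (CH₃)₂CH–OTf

(CH₃)₂CH–N₂⁺ > (CH₃)₂CH–OTf > (CH₃)₂CH–I > (CH₃)₂CH–Cl > (CH₃)₂CH–ONO₂ > (CH₃)₂CH–N(CH₃)₃⁺

With the same alkyl group throughout, only the leaving group differentiates the rates.
Leaving-group ability tracks the stability of the departed species; conjugate-acid pKₐ is the usual yardstick (lower pKₐ → better LG).
(CH₃)₂CH–N₂⁺ loses N₂: no meaningful conjugate acid; N₂ departs as an exceptionally stable neutral molecule
(CH₃)₂CH–OTf loses OTf⁻: pKₐ(CF₃SO₃H (triflic acid)) ≈ -14
(CH₃)₂CH–I loses I⁻: pKₐ(HI) ≈ -10
(CH₃)₂CH–Cl loses Cl⁻: pKₐ(HCl) ≈ -7
(CH₃)₂CH–ONO₂ loses NO₃⁻: pKₐ(HNO₃) ≈ -1.3
(CH₃)₂CH–N(CH₃)₃⁺ loses NR'₃: pKₐ(R'₃NH⁺) ≈ 10.7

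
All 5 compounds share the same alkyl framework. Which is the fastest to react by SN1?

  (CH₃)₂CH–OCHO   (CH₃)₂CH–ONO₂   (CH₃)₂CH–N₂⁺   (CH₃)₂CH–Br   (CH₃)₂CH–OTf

(CH₃)₂CH–N₂⁺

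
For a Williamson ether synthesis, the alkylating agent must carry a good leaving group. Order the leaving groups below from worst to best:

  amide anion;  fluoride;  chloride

Rank by basicity of the departing species: weakest base leaves most easily.
chloride: pKₐ(HCl) ≈ -7 — moderately weak base
fluoride: pKₐ(HF) ≈ 3.2 — small and strongly basic; the poor halide leaving group
amide anion: pKₐ(NH₃) ≈ 38
The question asks for worst first, so the sequence is read in increasing leaving-group ability.

amide anion < fluoride < chloride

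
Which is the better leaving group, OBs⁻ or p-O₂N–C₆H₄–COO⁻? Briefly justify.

OBs⁻ is the better leaving group.
pKₐ(p-BrC₆H₄SO₃H) ≈ -2.8 versus pKₐ(p-nitrobenzoic acid) ≈ 3.4: OBs⁻ is the much weaker base.
Arenesulfonate with a p-bromo substituent.

OBs⁻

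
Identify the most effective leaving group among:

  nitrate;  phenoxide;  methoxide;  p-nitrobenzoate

nitrate

nitrate: pKₐ(HNO₃) ≈ -1.3
p-nitrobenzoate: pKₐ(p-nitrobenzoic acid) ≈ 3.4
phenoxide: pKₐ(C₆H₅OH (phenol)) ≈ 10
methoxide: pKₐ(CH₃OH) ≈ 15.5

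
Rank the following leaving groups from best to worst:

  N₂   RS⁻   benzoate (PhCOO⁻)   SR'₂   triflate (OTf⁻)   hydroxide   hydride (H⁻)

N₂ > triflate (OTf⁻) > SR'₂ > benzoate (PhCOO⁻) > RS⁻ > hydroxide > hydride (H⁻)

Rank by basicity of the departing species: weakest base leaves most easily.
N₂: no meaningful conjugate acid; N₂ departs as an exceptionally stable neutral molecule
triflate (OTf⁻): pKₐ(CF₃SO₃H (triflic acid)) ≈ -14
SR'₂: pKₐ(R'₂SH⁺) ≈ -7
benzoate (PhCOO⁻): pKₐ(C₆H₅COOH) ≈ 4.2
RS⁻: pKₐ(RSH (a thiol)) ≈ 10.5
hydroxide: pKₐ(H₂O) ≈ 15.7
hydride (H⁻): pKₐ(H₂) ≈ 36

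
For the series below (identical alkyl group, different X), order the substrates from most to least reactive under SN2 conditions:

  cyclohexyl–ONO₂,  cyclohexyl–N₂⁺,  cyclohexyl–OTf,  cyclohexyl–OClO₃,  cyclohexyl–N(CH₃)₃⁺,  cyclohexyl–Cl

cyclohexyl–N₂⁺ > cyclohexyl–OTf > cyclohexyl–OClO₃ > cyclohexyl–Cl > cyclohexyl–ONO₂ > cyclohexyl–N(CH₃)₃⁺

With the same alkyl group throughout, only the leaving group differentiates the rates.
Rank by basicity of the departing species: weakest base leaves most easily.
cyclohexyl–N₂⁺ loses N₂: no meaningful conjugate acid; N₂ departs as an exceptionally stable neutral molecule
cyclohexyl–OTf loses OTf⁻: pKₐ(CF₃SO₃H (triflic acid)) ≈ -14
cyclohexyl–OClO₃ loses ClO₄⁻: pKₐ(HClO₄) ≈ -10
cyclohexyl–Cl loses Cl⁻: pKₐ(HCl) ≈ -7
cyclohexyl–ONO₂ loses NO₃⁻: pKₐ(HNO₃) ≈ -1.3
cyclohexyl–N(CH₃)₃⁺ loses NR'₃: pKₐ(R'₃NH⁺) ≈ 10.7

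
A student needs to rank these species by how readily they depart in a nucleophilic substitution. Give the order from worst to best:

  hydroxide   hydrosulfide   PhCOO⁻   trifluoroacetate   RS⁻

Leaving-group ability tracks the stability of the departed species; conjugate-acid pKₐ is the usual yardstick (lower pKₐ → better LG).
trifluoroacetate: pKₐ(CF₃COOH) ≈ 0.2
PhCOO⁻: pKₐ(C₆H₅COOH) ≈ 4.2 — aryl carboxylate
hydrosulfide: pKₐ(H₂S) ≈ 7 — larger and more polarisable than the oxygen analogue
RS⁻: pKₐ(RSH (a thiol)) ≈ 10.5 — moderately basic; rarely leaves without activation
hydroxide: pKₐ(H₂O) ≈ 15.7 — strong base; essentially never leaves without prior activation
Listed from poorest to best leaving group as asked.

hydroxide < RS⁻ < hydrosulfide < PhCOO⁻ < trifluoroacetate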